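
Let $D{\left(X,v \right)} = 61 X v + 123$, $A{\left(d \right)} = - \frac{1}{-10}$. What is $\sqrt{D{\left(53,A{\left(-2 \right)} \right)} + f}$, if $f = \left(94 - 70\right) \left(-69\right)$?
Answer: $\frac{i \sqrt{120970}}{10} \approx 34.781 i$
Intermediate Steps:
$A{\left(d \right)} = \frac{1}{10}$ ($A{\left(d \right)} = \left(-1\right) \left(- \frac{1}{10}\right) = \frac{1}{10}$)
$f = -1656$ ($f = 24 \left(-69\right) = -1656$)
$D{\left(X,v \right)} = 123 + 61 X v$ ($D{\left(X,v \right)} = 61 X v + 123 = 123 + 61 X v$)
$\sqrt{D{\left(53,A{\left(-2 \right)} \right)} + f} = \sqrt{\left(123 + 61 \cdot 53 \cdot \frac{1}{10}\right) - 1656} = \sqrt{\left(123 + \frac{3233}{10}\right) - 1656} = \sqrt{\frac{4463}{10} - 1656} = \sqrt{- \frac{12097}{10}} = \frac{i \sqrt{120970}}{10}$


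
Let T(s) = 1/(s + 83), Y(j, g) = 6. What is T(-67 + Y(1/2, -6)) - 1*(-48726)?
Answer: 1071973/22 ≈ 48726.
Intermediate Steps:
T(s) = 1/(83 + s)
T(-67 + Y(1/2, -6)) - 1*(-48726) = 1/(83 + (-67 + 6)) - 1*(-48726) = 1/(83 - 61) + 48726 = 1/22 + 48726 = 1071973/22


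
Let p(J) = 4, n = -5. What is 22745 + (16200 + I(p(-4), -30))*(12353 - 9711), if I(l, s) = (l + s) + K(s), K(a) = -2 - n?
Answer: 42762379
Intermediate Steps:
K(a) = 3 (K(a) = -2 - 1*(-5) = -2 + 5 = 3)
I(l, s) = 3 + l + s (I(l, s) = (l + s) + 3 = 3 + l + s)
22745 + (16200 + I(p(-4), -30))*(12353 - 9711) = 22745 + (16200 + (3 + 4 - 30))*(12353 - 9711) = 22745 + (16200 - 23)*2642 = 22745 + 16177*2642 = 22745 + 42739634 = 42762379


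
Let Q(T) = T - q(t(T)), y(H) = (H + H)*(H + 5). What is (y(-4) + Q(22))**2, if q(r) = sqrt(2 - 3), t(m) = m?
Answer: (-14 + I)**2 ≈ 195.0 - 28.0*I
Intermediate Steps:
q(r) = I (q(r) = sqrt(-1) = I)
y(H) = 2*H*(5 + H) (y(H) = (2*H)*(5 + H) = 2*H*(5 + H))
Q(T) = T - I
(y(-4) + Q(22))**2 = (2*(-4)*(5 - 4) + (22 - I))**2 = (2*(-4)*1 + (22 - I))**2 = (-8 + (22 - I))**2 = (14 - I)**2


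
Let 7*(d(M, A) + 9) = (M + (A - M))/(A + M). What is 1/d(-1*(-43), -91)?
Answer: -48/419 ≈ -0.11456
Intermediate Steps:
d(M, A) = -9 + A/(7*(A + M)) (d(M, A) = -9 + ((M + (A - M))/(A + M))/7 = -9 + (A/(A + M))/7 = -9 + A/(7*(A + M)))
1/d(-1*(-43), -91) = 1/((-(-9)*(-43) - 62/7*(-91))/(-91 - 1*(-43))) = 1/((-9*43 + 806)/(-91 + 43)) = 1/((-387 + 806)/(-48)) = 1/(-1/48*419) = 1/(-419/48) = -48/419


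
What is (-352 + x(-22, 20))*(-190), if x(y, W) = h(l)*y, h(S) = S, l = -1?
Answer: 62700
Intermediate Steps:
x(y, W) = -y
(-352 + x(-22, 20))*(-190) = (-352 - 1*(-22))*(-190) = (-352 + 22)*(-190) = -330*(-190) = 62700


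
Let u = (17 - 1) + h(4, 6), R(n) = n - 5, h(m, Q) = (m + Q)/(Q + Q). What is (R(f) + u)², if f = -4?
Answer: 2209/36 ≈ 61.361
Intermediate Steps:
h(m, Q) = (Q + m)/(2*Q) (h(m, Q) = (Q + m)/((2*Q)) = (Q + m)*(1/(2*Q)) = (Q + m)/(2*Q))
R(n) = -5 + n
u = 101/6 (u = (17 - 1) + (½)*(6 + 4)/6 = 16 + (½)*(⅙)*10 = 16 + ⅚ = 101/6 ≈ 16.833)
(R(f) + u)² = ((-5 - 4) + 101/6)² = (-9 + 101/6)² = (47/6)² = 2209/36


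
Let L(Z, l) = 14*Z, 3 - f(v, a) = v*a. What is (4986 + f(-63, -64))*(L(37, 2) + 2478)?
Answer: 2867172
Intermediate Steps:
f(v, a) = 3 - a*v (f(v, a) = 3 - v*a = 3 - a*v)
(4986 + f(-63, -64))*(L(37, 2) + 2478) = (4986 + (3 - 1*(-64)*(-63)))*(14*37 + 2478) = (4986 + (3 - 4032))*(518 + 2478) = (4986 - 4029)*2996 = 957*2996 = 2867172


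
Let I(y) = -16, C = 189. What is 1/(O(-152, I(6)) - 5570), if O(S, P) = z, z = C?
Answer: -1/5381 ≈ -0.00018584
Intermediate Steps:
z = 189
O(S, P) = 189
1/(O(-152, I(6)) - 5570) = 1/(189 - 5570) = 1/(-5381) = -1/5381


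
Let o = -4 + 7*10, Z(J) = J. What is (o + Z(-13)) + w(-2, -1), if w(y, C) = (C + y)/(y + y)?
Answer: 215/4 ≈ 53.750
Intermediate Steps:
w(y, C) = (C + y)/(2*y) (w(y, C) = (C + y)/((2*y)) = (C + y)*(1/(2*y)) = (C + y)/(2*y))
o = 66 (o = -4 + 70 = 66)
(o + Z(-13)) + w(-2, -1) = (66 - 13) + (½)*(-1 - 2)/(-2) = 53 + (½)*(-½)*(-3) = 53 + ¾ = 215/4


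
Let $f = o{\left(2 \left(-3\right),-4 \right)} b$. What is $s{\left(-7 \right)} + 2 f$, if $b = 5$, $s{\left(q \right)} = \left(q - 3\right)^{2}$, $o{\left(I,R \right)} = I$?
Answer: $40$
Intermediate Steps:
$s{\left(q \right)} = \left(-3 + q\right)^{2}$
$f = -30$ ($f = 2 \left(-3\right) 5 = \left(-6\right) 5 = -30$)
$s{\left(-7 \right)} + 2 f = \left(-3 - 7\right)^{2} + 2 \left(-30\right) = \left(-10\right)^{2} - 60 = 100 - 60 = 40$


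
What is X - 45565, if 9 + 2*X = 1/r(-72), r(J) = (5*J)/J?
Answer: -227847/5 ≈ -45569.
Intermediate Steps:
r(J) = 5
X = -22/5 (X = -9/2 + (½)/5 = -9/2 + (½)*(⅕) = -9/2 + ⅒ = -22/5 ≈ -4.4000)
X - 45565 = -22/5 - 45565 = -227847/5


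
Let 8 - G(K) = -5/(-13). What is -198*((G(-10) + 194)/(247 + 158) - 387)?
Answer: 44768548/585 ≈ 76527.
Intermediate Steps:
G(K) = 99/13 (G(K) = 8 - (-5)/(-13) = 8 - (-5)*(-1)/13 = 8 - 1*5/13 = 8 - 5/13 = 99/13)
-198*((G(-10) + 194)/(247 + 158) - 387) = -198*((99/13 + 194)/(247 + 158) - 387) = -198*((2621/13)/405 - 387) = -198*((2621/13)*(1/405) - 387) = -198*(2621/5265 - 387) = -198*(-2034934/5265) = 44768548/585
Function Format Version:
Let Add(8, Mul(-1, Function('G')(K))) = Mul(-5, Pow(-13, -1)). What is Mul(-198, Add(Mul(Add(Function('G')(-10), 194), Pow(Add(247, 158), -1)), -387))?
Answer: Rational(44768548, 585) ≈ 76527.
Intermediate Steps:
Function('G')(K) = Rational(99, 13) (Function('G')(K) = Add(8, Mul(-1, Mul(-5, Pow(-13, -1)))) = Add(8, Mul(-1, Mul(-5, Rational(-1, 13)))) = Add(8, Mul(-1, Rational(5, 13))) = Add(8, Rational(-5, 13)) = Rational(99, 13))
Mul(-198, Add(Mul(Add(Function('G')(-10), 194), Pow(Add(247, 158), -1)), -387)) = Mul(-198, Add(Mul(Add(Rational(99, 13), 194), Pow(Add(247, 158), -1)), -387)) = Mul(-198, Add(Mul(Rational(2621, 13), Pow(405, -1)), -387)) = Mul(-198, Add(Mul(Rational(2621, 13), Rational(1, 405)), -387)) = Mul(-198, Add(Rational(2621, 5265), -387)) = Mul(-198, Rational(-2034934, 5265)) = Rational(44768548, 585)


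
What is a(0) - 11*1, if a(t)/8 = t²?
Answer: -11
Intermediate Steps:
a(t) = 8*t²
a(0) - 11*1 = 8*0² - 11*1 = 8*0 - 11 = 0 - 11 = -11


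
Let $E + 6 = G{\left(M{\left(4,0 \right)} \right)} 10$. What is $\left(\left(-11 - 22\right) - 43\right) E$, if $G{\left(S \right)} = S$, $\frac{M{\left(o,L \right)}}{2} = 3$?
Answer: $-4104$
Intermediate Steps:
$M{\left(o,L \right)} = 6$ ($M{\left(o,L \right)} = 2 \cdot 3 = 6$)
$E = 54$ ($E = -6 + 6 \cdot 10 = -6 + 60 = 54$)
$\left(\left(-11 - 22\right) - 43\right) E = \left(\left(-11 - 22\right) - 43\right) 54 = \left(-33 - 43\right) 54 = \left(-76\right) 54 = -4104$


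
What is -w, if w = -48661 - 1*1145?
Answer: 49806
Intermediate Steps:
w = -49806 (w = -48661 - 1145 = -49806)
-w = -1*(-49806) = 49806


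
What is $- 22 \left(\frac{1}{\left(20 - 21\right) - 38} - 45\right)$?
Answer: $\frac{38632}{39} \approx 990.56$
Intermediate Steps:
$- 22 \left(\frac{1}{\left(20 - 21\right) - 38} - 45\right) = - 22 \left(\frac{1}{-1 - 38} - 45\right) = - 22 \left(\frac{1}{-39} - 45\right) = - 22 \left(- \frac{1}{39} - 45\right) = \left(-22\right) \left(- \frac{1756}{39}\right) = \frac{38632}{39}$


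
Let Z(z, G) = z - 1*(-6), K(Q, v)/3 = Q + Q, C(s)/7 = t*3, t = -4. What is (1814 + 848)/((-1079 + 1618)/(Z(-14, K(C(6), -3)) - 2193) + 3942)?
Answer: 5859062/8675803 ≈ 0.67533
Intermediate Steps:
C(s) = -84 (C(s) = 7*(-4*3) = 7*(-12) = -84)
K(Q, v) = 6*Q (K(Q, v) = 3*(Q + Q) = 3*(2*Q) = 6*Q)
Z(z, G) = 6 + z (Z(z, G) = z + 6 = 6 + z)
(1814 + 848)/((-1079 + 1618)/(Z(-14, K(C(6), -3)) - 2193) + 3942) = (1814 + 848)/((-1079 + 1618)/((6 - 14) - 2193) + 3942) = 2662/(539/(-8 - 2193) + 3942) = 2662/(539/(-2201) + 3942) = 2662/(539*(-1/2201) + 3942) = 2662/(-539/2201 + 3942) = 2662/(8675803/2201) = 2662*(2201/8675803) = 5859062/8675803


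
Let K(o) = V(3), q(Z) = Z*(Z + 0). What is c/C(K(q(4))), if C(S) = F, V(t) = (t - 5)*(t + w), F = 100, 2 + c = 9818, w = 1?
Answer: 2454/25 ≈ 98.160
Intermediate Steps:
c = 9816 (c = -2 + 9818 = 9816)
V(t) = (1 + t)*(-5 + t) (V(t) = (t - 5)*(t + 1) = (-5 + t)*(1 + t) = (1 + t)*(-5 + t))
q(Z) = Z² (q(Z) = Z*Z = Z²)
K(o) = -8 (K(o) = -5 + 3² - 4*3 = -5 + 9 - 12 = -8)
C(S) = 100
c/C(K(q(4))) = 9816/100 = 9816*(1/100) = 2454/25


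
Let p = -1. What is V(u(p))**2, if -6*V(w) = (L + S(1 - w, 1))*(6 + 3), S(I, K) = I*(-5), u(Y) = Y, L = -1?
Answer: 1089/4 ≈ 272.25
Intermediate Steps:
S(I, K) = -5*I
V(w) = 9 - 15*w/2 (V(w) = -(-1 - 5*(1 - w))*(6 + 3)/6 = -(-1 + (-5 + 5*w))*9/6 = -(-6 + 5*w)*9/6 = -(-54 + 45*w)/6 = 9 - 15*w/2)
V(u(p))**2 = (9 - 15/2*(-1))**2 = (9 + 15/2)**2 = (33/2)**2 = 1089/4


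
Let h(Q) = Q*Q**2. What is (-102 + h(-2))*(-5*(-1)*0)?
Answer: 0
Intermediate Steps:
h(Q) = Q**3
(-102 + h(-2))*(-5*(-1)*0) = (-102 + (-2)**3)*(-5*(-1)*0) = (-102 - 8)*(5*0) = -110*0 = 0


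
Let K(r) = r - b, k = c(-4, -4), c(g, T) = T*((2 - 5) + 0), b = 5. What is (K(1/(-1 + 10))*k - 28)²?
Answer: 67600/9 ≈ 7511.1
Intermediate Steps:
c(g, T) = -3*T (c(g, T) = T*(-3 + 0) = T*(-3) = -3*T)
k = 12 (k = -3*(-4) = 12)
K(r) = -5 + r (K(r) = r - 1*5 = r - 5 = -5 + r)
(K(1/(-1 + 10))*k - 28)² = ((-5 + 1/(-1 + 10))*12 - 28)² = ((-5 + 1/9)*12 - 28)² = ((-5 + ⅑)*12 - 28)² = (-44/9*12 - 28)² = (-176/3 - 28)² = (-260/3)² = 67600/9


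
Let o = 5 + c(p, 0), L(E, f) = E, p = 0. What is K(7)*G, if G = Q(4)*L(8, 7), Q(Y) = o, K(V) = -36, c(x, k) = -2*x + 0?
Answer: -1440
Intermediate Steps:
c(x, k) = -2*x
o = 5 (o = 5 - 2*0 = 5 + 0 = 5)
Q(Y) = 5
G = 40 (G = 5*8 = 40)
K(7)*G = -36*40 = -1440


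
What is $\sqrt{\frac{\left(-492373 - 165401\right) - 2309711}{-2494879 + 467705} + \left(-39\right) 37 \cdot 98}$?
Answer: $\frac{i \sqrt{581125544348956874}}{2027174} \approx 376.05 i$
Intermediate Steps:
$\sqrt{\frac{\left(-492373 - 165401\right) - 2309711}{-2494879 + 467705} + \left(-39\right) 37 \cdot 98} = \sqrt{\frac{\left(-492373 - 165401\right) - 2309711}{-2027174} - 141414} = \sqrt{\left(-657774 - 2309711\right) \left(- \frac{1}{2027174}\right) - 141414} = \sqrt{\left(-2967485\right) \left(- \frac{1}{2027174}\right) - 141414} = \sqrt{\frac{2967485}{2027174} - 141414} = \sqrt{- \frac{286667816551}{2027174}} = \frac{i \sqrt{581125544348956874}}{2027174}$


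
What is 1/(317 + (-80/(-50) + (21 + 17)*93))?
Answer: 5/19263 ≈ 0.00025957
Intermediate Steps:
1/(317 + (-80/(-50) + (21 + 17)*93)) = 1/(317 + (-80*(-1/50) + 38*93)) = 1/(317 + (8/5 + 3534)) = 1/(317 + 17678/5) = 1/(19263/5) = 5/19263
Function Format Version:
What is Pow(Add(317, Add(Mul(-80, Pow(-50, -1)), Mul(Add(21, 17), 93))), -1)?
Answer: Rational(5, 19263) ≈ 0.00025957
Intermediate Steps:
Pow(Add(317, Add(Mul(-80, Pow(-50, -1)), Mul(Add(21, 17), 93))), -1) = Pow(Add(317, Add(Mul(-80, Rational(-1, 50)), Mul(38, 93))), -1) = Pow(Add(317, Add(Rational(8, 5), 3534)), -1) = Pow(Add(317, Rational(17678, 5)), -1) = Pow(Rational(19263, 5), -1) = Rational(5, 19263)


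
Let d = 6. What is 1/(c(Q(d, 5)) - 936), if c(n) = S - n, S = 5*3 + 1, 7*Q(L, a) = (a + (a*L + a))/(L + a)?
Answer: -77/70880 ≈ -0.0010863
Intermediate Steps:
Q(L, a) = (2*a + L*a)/(7*(L + a)) (Q(L, a) = ((a + (a*L + a))/(L + a))/7 = ((a + (L*a + a))/(L + a))/7 = ((a + (a + L*a))/(L + a))/7 = ((2*a + L*a)/(L + a))/7 = (2*a + L*a)/(7*(L + a)))
S = 16 (S = 15 + 1 = 16)
c(n) = 16 - n
1/(c(Q(d, 5)) - 936) = 1/((16 - 5*(2 + 6)/(7*(6 + 5))) - 936) = 1/((16 - 5*8/(7*11)) - 936) = 1/((16 - 1*40/77) - 936) = 1/((16 - 40/77) - 936) = 1/(1192/77 - 936) = 1/(-70880/77) = -77/70880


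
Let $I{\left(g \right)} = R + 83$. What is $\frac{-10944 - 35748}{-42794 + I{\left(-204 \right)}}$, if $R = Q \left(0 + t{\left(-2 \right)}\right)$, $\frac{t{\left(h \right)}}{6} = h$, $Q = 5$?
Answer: $\frac{15564}{14257} \approx 1.0917$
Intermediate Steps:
$t{\left(h \right)} = 6 h$
$R = -60$ ($R = 5 \left(0 + 6 \left(-2\right)\right) = 5 \left(0 - 12\right) = 5 \left(-12\right) = -60$)
$I{\left(g \right)} = 23$ ($I{\left(g \right)} = -60 + 83 = 23$)
$\frac{-10944 - 35748}{-42794 + I{\left(-204 \right)}} = \frac{-10944 - 35748}{-42794 + 23} = - \frac{46692}{-42771} = \left(-46692\right) \left(- \frac{1}{42771}\right) = \frac{15564}{14257}$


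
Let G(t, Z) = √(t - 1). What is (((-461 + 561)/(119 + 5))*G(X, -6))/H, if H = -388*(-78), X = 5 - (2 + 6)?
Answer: 25*I/469092 ≈ 5.3294e-5*I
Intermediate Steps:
X = -3 (X = 5 - 1*8 = 5 - 8 = -3)
G(t, Z) = √(-1 + t)
H = 30264
(((-461 + 561)/(119 + 5))*G(X, -6))/H = (((-461 + 561)/(119 + 5))*√(-1 - 3))/30264 = ((100/124)*√(-4))*(1/30264) = ((100*(1/124))*(2*I))*(1/30264) = (25*(2*I)/31)*(1/30264) = (50*I/31)*(1/30264) = 25*I/469092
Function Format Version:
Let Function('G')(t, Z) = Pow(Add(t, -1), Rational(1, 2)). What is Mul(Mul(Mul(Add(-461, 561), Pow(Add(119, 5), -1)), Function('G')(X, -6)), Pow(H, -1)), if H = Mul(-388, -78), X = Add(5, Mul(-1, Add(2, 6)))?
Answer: Mul(Rational(25, 469092), I) ≈ Mul(5.3294e-5, I)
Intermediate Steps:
X = -3 (X = Add(5, Mul(-1, 8)) = Add(5, -8) = -3)
Function('G')(t, Z) = Pow(Add(-1, t), Rational(1, 2))
H = 30264
Mul(Mul(Mul(Add(-461, 561), Pow(Add(119, 5), -1)), Function('G')(X, -6)), Pow(H, -1)) = Mul(Mul(Mul(Add(-461, 561), Pow(Add(119, 5), -1)), Pow(Add(-1, -3), Rational(1, 2))), Pow(30264, -1)) = Mul(Mul(Mul(100, Pow(124, -1)), Pow(-4, Rational(1, 2))), Rational(1, 30264)) = Mul(Mul(Mul(100, Rational(1, 124)), Mul(2, I)), Rational(1, 30264)) = Mul(Mul(Rational(25, 31), Mul(2, I)), Rational(1, 30264)) = Mul(Mul(Rational(50, 31), I), Rational(1, 30264)) = Mul(Rational(25, 469092), I)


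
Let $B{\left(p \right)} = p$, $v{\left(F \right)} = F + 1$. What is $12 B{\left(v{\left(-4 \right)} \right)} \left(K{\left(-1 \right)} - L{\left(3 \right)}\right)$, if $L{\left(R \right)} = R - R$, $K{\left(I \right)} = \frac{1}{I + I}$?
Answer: $18$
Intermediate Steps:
$K{\left(I \right)} = \frac{1}{2 I}$
$v{\left(F \right)} = 1 + F$
$L{\left(R \right)} = 0$
$12 B{\left(v{\left(-4 \right)} \right)} \left(K{\left(-1 \right)} - L{\left(3 \right)}\right) = 12 \left(1 - 4\right) \left(\frac{1}{2 \left(-1\right)} - 0\right) = 12 \left(-3\right) \left(\frac{1}{2} \left(-1\right) + 0\right) = - 36 \left(- \frac{1}{2} + 0\right) = \left(-36\right) \left(- \frac{1}{2}\right) = 18$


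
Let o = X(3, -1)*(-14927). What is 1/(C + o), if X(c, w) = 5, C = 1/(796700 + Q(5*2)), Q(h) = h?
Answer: -796710/59462450849 ≈ -1.3399e-5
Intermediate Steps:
C = 1/796710 (C = 1/(796700 + 5*2) = 1/(796700 + 10) = 1/796710 ≈ 1.2552e-6)
o = -74635 (o = 5*(-14927) = -74635)
1/(C + o) = 1/(1/796710 - 74635) = 1/(-59462450849/796710) = -796710/59462450849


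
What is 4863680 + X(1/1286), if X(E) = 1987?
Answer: 4865667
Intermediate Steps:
4863680 + X(1/1286) = 4863680 + 1987 = 4865667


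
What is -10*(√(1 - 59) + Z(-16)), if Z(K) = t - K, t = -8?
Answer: -80 - 10*I*√58 ≈ -80.0 - 76.158*I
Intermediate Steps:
Z(K) = -8 - K
-10*(√(1 - 59) + Z(-16)) = -10*(√(1 - 59) + (-8 - 1*(-16))) = -10*(√(-58) + (-8 + 16)) = -10*(I*√58 + 8) = -10*(8 + I*√58) = -80 - 10*I*√58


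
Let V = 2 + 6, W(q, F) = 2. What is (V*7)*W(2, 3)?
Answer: 112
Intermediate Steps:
V = 8
(V*7)*W(2, 3) = (8*7)*2 = 56*2 = 112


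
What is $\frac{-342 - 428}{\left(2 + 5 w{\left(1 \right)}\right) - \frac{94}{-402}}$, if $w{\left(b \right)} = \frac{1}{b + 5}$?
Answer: $- \frac{103180}{411} \approx -251.05$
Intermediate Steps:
$w{\left(b \right)} = \frac{1}{5 + b}$
$\frac{-342 - 428}{\left(2 + 5 w{\left(1 \right)}\right) - \frac{94}{-402}} = \frac{-342 - 428}{\left(2 + \frac{5}{5 + 1}\right) - \frac{94}{-402}} = - \frac{770}{\left(2 + \frac{5}{6}\right) - - \frac{47}{201}} = - \frac{770}{\left(2 + 5 \cdot \frac{1}{6}\right) + \frac{47}{201}} = - \frac{770}{\left(2 + \frac{5}{6}\right) + \frac{47}{201}} = - \frac{770}{\frac{17}{6} + \frac{47}{201}} = - \frac{770}{\frac{411}{134}} = \left(-770\right) \frac{134}{411} = - \frac{103180}{411}$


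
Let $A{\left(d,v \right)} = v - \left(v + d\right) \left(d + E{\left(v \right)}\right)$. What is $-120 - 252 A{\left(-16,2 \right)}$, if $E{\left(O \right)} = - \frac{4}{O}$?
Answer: $62880$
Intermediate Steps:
$A{\left(d,v \right)} = v - \left(d + v\right) \left(d - \frac{4}{v}\right)$ ($A{\left(d,v \right)} = v - \left(v + d\right) \left(d - \frac{4}{v}\right) = v - \left(d + v\right) \left(d - \frac{4}{v}\right)$)
$-120 - 252 A{\left(-16,2 \right)} = -120 - 252 \left(4 + 2 - \left(-16\right)^{2} - \left(-16\right) 2 + 4 \left(-16\right) \frac{1}{2}\right) = -120 - 252 \left(4 + 2 - 256 + 32 + 4 \left(-16\right) \frac{1}{2}\right) = -120 - 252 \left(4 + 2 - 256 + 32 - 32\right) = -120 - -63000 = -120 + 63000 = 62880$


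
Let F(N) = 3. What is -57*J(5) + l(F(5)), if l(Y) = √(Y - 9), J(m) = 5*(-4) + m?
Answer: 855 + I*√6 ≈ 855.0 + 2.4495*I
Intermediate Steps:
J(m) = -20 + m
l(Y) = √(-9 + Y)
-57*J(5) + l(F(5)) = -57*(-20 + 5) + √(-9 + 3) = -57*(-15) + √(-6) = 855 + I*√6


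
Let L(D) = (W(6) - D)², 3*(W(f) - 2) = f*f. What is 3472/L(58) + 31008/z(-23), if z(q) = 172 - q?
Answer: 1264761/7865 ≈ 160.81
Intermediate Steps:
W(f) = 2 + f²/3 (W(f) = 2 + (f*f)/3 = 2 + f²/3)
L(D) = (14 - D)² (L(D) = ((2 + (⅓)*6²) - D)² = ((2 + (⅓)*36) - D)² = ((2 + 12) - D)² = (14 - D)²)
3472/L(58) + 31008/z(-23) = 3472/((-14 + 58)²) + 31008/(172 - 1*(-23)) = 3472/(44²) + 31008/(172 + 23) = 3472/1936 + 31008/195 = 3472*(1/1936) + 31008*(1/195) = 217/121 + 10336/65 = 1264761/7865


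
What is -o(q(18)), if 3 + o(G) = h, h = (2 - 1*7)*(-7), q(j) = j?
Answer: -32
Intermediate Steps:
h = 35 (h = (2 - 7)*(-7) = -5*(-7) = 35)
o(G) = 32 (o(G) = -3 + 35 = 32)
-o(q(18)) = -1*32 = -32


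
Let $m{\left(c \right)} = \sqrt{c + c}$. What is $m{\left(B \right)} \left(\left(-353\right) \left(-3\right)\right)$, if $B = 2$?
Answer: $2118$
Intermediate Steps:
$m{\left(c \right)} = \sqrt{2} \sqrt{c}$ ($m{\left(c \right)} = \sqrt{2 c} = \sqrt{2} \sqrt{c}$)
$m{\left(B \right)} \left(\left(-353\right) \left(-3\right)\right) = \sqrt{2} \sqrt{2} \left(\left(-353\right) \left(-3\right)\right) = 2 \cdot 1059 = 2118$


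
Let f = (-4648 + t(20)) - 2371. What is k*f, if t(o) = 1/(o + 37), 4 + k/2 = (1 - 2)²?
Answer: 800164/19 ≈ 42114.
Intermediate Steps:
k = -6 (k = -8 + 2*(1 - 2)² = -8 + 2*(-1)² = -8 + 2*1 = -8 + 2 = -6)
t(o) = 1/(37 + o)
f = -400082/57 (f = (-4648 + 1/(37 + 20)) - 2371 = (-4648 + 1/57) - 2371 = -264935/57 - 2371 = -400082/57 ≈ -7019.0)
k*f = -6*(-400082/57) = 800164/19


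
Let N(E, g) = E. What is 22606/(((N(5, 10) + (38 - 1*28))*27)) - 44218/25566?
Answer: 93339451/1725705 ≈ 54.088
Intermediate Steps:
22606/(((N(5, 10) + (38 - 1*28))*27)) - 44218/25566 = 22606/(((5 + (38 - 1*28))*27)) - 44218/25566 = 22606/(((5 + (38 - 28))*27)) - 44218*1/25566 = 22606/(((5 + 10)*27)) - 22109/12783 = 22606/((15*27)) - 22109/12783 = 22606/405 - 22109/12783 = 93339451/1725705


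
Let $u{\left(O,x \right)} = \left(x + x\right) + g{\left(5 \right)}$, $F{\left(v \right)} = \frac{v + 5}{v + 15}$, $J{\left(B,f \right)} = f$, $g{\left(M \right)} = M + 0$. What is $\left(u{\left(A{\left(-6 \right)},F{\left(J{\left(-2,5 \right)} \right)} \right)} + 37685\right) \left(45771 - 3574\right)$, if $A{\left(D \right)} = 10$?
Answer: $1590447127$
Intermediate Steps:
$g{\left(M \right)} = M$
$F{\left(v \right)} = \frac{5 + v}{15 + v}$
$u{\left(O,x \right)} = 5 + 2 x$ ($u{\left(O,x \right)} = \left(x + x\right) + 5 = 2 x + 5 = 5 + 2 x$)
$\left(u{\left(A{\left(-6 \right)},F{\left(J{\left(-2,5 \right)} \right)} \right)} + 37685\right) \left(45771 - 3574\right) = \left(\left(5 + 2 \frac{5 + 5}{15 + 5}\right) + 37685\right) \left(45771 - 3574\right) = \left(\left(5 + 2 \cdot \frac{1}{20} \cdot 10\right) + 37685\right) 42197 = \left(\left(5 + 2 \cdot \frac{1}{2}\right) + 37685\right) 42197 = \left(\left(5 + 1\right) + 37685\right) 42197 = \left(6 + 37685\right) 42197 = 37691 \cdot 42197 = 1590447127$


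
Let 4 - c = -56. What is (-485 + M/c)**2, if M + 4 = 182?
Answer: 209120521/900 ≈ 2.3236e+5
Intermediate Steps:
c = 60 (c = 4 - 1*(-56) = 4 + 56 = 60)
M = 178 (M = -4 + 182 = 178)
(-485 + M/c)**2 = (-485 + 178/60)**2 = (-485 + 178*(1/60))**2 = (-485 + 89/30)**2 = (-14461/30)**2 = 209120521/900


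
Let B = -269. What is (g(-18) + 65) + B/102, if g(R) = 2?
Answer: 6565/102 ≈ 64.363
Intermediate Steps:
(g(-18) + 65) + B/102 = (2 + 65) - 269/102 = 67 - 269*1/102 = 67 - 269/102 = 6565/102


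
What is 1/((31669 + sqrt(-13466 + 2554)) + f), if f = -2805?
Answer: 82/2366879 - I*sqrt(682)/208285352 ≈ 3.4645e-5 - 1.2538e-7*I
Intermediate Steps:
1/((31669 + sqrt(-13466 + 2554)) + f) = 1/((31669 + sqrt(-13466 + 2554)) - 2805) = 1/((31669 + sqrt(-10912)) - 2805) = 1/((31669 + 4*I*sqrt(682)) - 2805) = 1/(28864 + 4*I*sqrt(682))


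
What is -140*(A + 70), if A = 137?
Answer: -28980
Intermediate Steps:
-140*(A + 70) = -140*(137 + 70) = -140*207 = -28980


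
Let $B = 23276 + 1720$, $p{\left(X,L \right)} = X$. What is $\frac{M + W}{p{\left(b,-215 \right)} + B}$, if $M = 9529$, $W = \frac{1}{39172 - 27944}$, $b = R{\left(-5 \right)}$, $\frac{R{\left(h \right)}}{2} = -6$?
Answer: $\frac{11887957}{31168928} \approx 0.3814$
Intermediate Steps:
$R{\left(h \right)} = -12$ ($R{\left(h \right)} = 2 \left(-6\right) = -12$)
$b = -12$
$W = \frac{1}{11228} \approx 8.9063 \cdot 10^{-5}$
$B = 24996$
$\frac{M + W}{p{\left(b,-215 \right)} + B} = \frac{9529 + \frac{1}{11228}}{-12 + 24996} = \frac{106991613}{11228 \cdot 24984} = \frac{106991613}{11228} \cdot \frac{1}{24984} = \frac{11887957}{31168928}$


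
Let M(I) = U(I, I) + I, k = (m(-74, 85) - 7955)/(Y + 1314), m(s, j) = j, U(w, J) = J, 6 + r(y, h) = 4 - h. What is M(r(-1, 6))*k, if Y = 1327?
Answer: 125920/2641 ≈ 47.679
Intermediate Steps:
r(y, h) = -2 - h (r(y, h) = -6 + (4 - h) = -2 - h)
k = -7870/2641 (k = (85 - 7955)/(1327 + 1314) = -7870/2641 ≈ -2.9799)
M(I) = 2*I (M(I) = I + I = 2*I)
M(r(-1, 6))*k = (2*(-2 - 1*6))*(-7870/2641) = (2*(-2 - 6))*(-7870/2641) = (2*(-8))*(-7870/2641) = -16*(-7870/2641) = 125920/2641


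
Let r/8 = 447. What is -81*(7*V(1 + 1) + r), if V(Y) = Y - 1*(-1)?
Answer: -291357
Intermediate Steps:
r = 3576 (r = 8*447 = 3576)
V(Y) = 1 + Y (V(Y) = Y + 1 = 1 + Y)
-81*(7*V(1 + 1) + r) = -81*(7*(1 + (1 + 1)) + 3576) = -81*(7*(1 + 2) + 3576) = -81*(7*3 + 3576) = -81*(21 + 3576) = -81*3597 = -291357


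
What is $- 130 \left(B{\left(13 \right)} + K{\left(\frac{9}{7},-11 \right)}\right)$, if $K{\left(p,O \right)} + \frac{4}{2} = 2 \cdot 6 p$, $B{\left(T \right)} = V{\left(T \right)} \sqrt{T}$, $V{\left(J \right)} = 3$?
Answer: $- \frac{12220}{7} - 390 \sqrt{13} \approx -3151.9$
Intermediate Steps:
$B{\left(T \right)} = 3 \sqrt{T}$
$K{\left(p,O \right)} = -2 + 12 p$ ($K{\left(p,O \right)} = -2 + 2 \cdot 6 p = -2 + 12 p$)
$- 130 \left(B{\left(13 \right)} + K{\left(\frac{9}{7},-11 \right)}\right) = - 130 \left(3 \sqrt{13} - \left(2 - 12 \cdot \frac{9}{7}\right)\right) = - 130 \left(3 \sqrt{13} - \left(2 - 12 \cdot 9 \cdot \frac{1}{7}\right)\right) = - 130 \left(3 \sqrt{13} + \left(-2 + 12 \cdot \frac{9}{7}\right)\right) = - 130 \left(3 \sqrt{13} + \left(-2 + \frac{108}{7}\right)\right) = - 130 \left(3 \sqrt{13} + \frac{94}{7}\right) = - 130 \left(\frac{94}{7} + 3 \sqrt{13}\right) = - \frac{12220}{7} - 390 \sqrt{13}$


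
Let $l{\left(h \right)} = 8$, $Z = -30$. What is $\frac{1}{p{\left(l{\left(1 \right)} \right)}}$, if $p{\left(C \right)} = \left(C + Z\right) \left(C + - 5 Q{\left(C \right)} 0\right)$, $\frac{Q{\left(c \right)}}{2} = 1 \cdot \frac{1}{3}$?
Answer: $- \frac{1}{176} \approx -0.0056818$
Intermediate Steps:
$Q{\left(c \right)} = \frac{2}{3}$ ($Q{\left(c \right)} = 2 \cdot 1 \cdot \frac{1}{3} = 2 \cdot \frac{1}{3} = \frac{2}{3}$)
$p{\left(C \right)} = C \left(-30 + C\right)$ ($p{\left(C \right)} = \left(C - 30\right) \left(C + \left(-5\right) \frac{2}{3} \cdot 0\right) = \left(-30 + C\right) \left(C - 0\right) = \left(-30 + C\right) \left(C + 0\right) = \left(-30 + C\right) C = C \left(-30 + C\right)$)
$\frac{1}{p{\left(l{\left(1 \right)} \right)}} = \frac{1}{8 \left(-30 + 8\right)} = \frac{1}{8 \left(-22\right)} = \frac{1}{-176} = - \frac{1}{176}$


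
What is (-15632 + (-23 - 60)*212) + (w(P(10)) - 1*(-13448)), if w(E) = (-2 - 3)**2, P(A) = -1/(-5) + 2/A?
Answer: -19755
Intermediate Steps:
P(A) = 1/5 + 2/A (P(A) = -1*(-1/5) + 2/A = 1/5 + 2/A)
w(E) = 25 (w(E) = (-5)**2 = 25)
(-15632 + (-23 - 60)*212) + (w(P(10)) - 1*(-13448)) = (-15632 + (-23 - 60)*212) + (25 - 1*(-13448)) = (-15632 - 83*212) + (25 + 13448) = (-15632 - 17596) + 13473 = -33228 + 13473 = -19755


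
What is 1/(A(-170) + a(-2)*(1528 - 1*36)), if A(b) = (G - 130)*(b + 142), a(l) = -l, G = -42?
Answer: 1/7800 ≈ 0.00012821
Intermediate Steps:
A(b) = -24424 - 172*b (A(b) = (-42 - 130)*(b + 142) = -172*(142 + b) = -24424 - 172*b)
1/(A(-170) + a(-2)*(1528 - 1*36)) = 1/((-24424 - 172*(-170)) + (-1*(-2))*(1528 - 1*36)) = 1/((-24424 + 29240) + 2*(1528 - 36)) = 1/(4816 + 2*1492) = 1/(4816 + 2984) = 1/7800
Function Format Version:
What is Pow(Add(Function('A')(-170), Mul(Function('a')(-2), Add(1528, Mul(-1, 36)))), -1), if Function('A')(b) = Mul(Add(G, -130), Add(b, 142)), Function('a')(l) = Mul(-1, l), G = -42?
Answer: Rational(1, 7800) ≈ 0.00012821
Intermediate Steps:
Function('A')(b) = Add(-24424, Mul(-172, b)) (Function('A')(b) = Mul(Add(-42, -130), Add(b, 142)) = Mul(-172, Add(142, b)) = Add(-24424, Mul(-172, b)))
Pow(Add(Function('A')(-170), Mul(Function('a')(-2), Add(1528, Mul(-1, 36)))), -1) = Pow(Add(Add(-24424, Mul(-172, -170)), Mul(Mul(-1, -2), Add(1528, Mul(-1, 36)))), -1) = Pow(Add(Add(-24424, 29240), Mul(2, Add(1528, -36))), -1) = Pow(Add(4816, Mul(2, 1492)), -1) = Pow(Add(4816, 2984), -1) = Pow(7800, -1) = Rational(1, 7800)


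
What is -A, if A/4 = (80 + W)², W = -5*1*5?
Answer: -12100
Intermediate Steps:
W = -25 (W = -5*5 = -25)
A = 12100 (A = 4*(80 - 25)² = 4*55² = 4*3025 = 12100)
-A = -1*12100 = -12100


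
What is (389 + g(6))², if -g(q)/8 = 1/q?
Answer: 1352569/9 ≈ 1.5029e+5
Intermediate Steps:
g(q) = -8/q
(389 + g(6))² = (389 - 8/6)² = (389 - 8*⅙)² = (389 - 4/3)² = (1163/3)² = 1352569/9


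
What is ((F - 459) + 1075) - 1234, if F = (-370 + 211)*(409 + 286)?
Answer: -111123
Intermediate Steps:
F = -110505 (F = -159*695 = -110505)
((F - 459) + 1075) - 1234 = ((-110505 - 459) + 1075) - 1234 = (-110964 + 1075) - 1234 = -109889 - 1234 = -111123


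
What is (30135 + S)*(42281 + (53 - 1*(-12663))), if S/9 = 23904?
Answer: 13489169187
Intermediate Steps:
S = 215136 (S = 9*23904 = 215136)
(30135 + S)*(42281 + (53 - 1*(-12663))) = (30135 + 215136)*(42281 + (53 - 1*(-12663))) = 245271*(42281 + (53 + 12663)) = 245271*(42281 + 12716) = 245271*54997 = 13489169187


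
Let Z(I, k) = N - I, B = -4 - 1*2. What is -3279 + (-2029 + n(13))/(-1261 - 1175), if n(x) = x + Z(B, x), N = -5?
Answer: -7985629/2436 ≈ -3278.2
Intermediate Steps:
B = -6 (B = -4 - 2 = -6)
Z(I, k) = -5 - I
n(x) = 1 + x (n(x) = x + (-5 - 1*(-6)) = x + (-5 + 6) = x + 1 = 1 + x)
-3279 + (-2029 + n(13))/(-1261 - 1175) = -3279 + (-2029 + (1 + 13))/(-1261 - 1175) = -3279 + (-2029 + 14)/(-2436) = -3279 - 2015*(-1/2436) = -3279 + 2015/2436 = -7985629/2436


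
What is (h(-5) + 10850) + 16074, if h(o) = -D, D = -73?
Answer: 26997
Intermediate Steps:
h(o) = 73 (h(o) = -1*(-73) = 73)
(h(-5) + 10850) + 16074 = (73 + 10850) + 16074 = 10923 + 16074 = 26997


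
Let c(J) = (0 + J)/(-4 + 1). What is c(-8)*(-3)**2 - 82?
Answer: -58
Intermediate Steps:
c(J) = -J/3 (c(J) = J/(-3) = J*(-1/3) = -J/3)
c(-8)*(-3)**2 - 82 = -1/3*(-8)*(-3)**2 - 82 = (8/3)*9 - 82 = 24 - 82 = -58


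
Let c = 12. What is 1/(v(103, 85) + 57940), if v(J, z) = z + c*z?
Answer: 1/59045 ≈ 1.6936e-5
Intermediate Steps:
v(J, z) = 13*z (v(J, z) = z + 12*z = 13*z)
1/(v(103, 85) + 57940) = 1/(13*85 + 57940) = 1/(1105 + 57940) = 1/59045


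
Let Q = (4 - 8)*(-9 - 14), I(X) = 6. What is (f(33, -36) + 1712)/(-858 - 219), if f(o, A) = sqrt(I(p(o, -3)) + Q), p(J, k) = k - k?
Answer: -1712/1077 - 7*sqrt(2)/1077 ≈ -1.5988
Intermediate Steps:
p(J, k) = 0
Q = 92 (Q = -4*(-23) = 92)
f(o, A) = 7*sqrt(2) (f(o, A) = sqrt(6 + 92) = sqrt(98) = 7*sqrt(2))
(f(33, -36) + 1712)/(-858 - 219) = (7*sqrt(2) + 1712)/(-858 - 219) = (1712 + 7*sqrt(2))/(-1077) = (1712 + 7*sqrt(2))*(-1/1077) = -1712/1077 - 7*sqrt(2)/1077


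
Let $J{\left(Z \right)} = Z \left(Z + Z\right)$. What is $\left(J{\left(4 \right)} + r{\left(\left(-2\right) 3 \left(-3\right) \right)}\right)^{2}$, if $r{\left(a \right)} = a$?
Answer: $2500$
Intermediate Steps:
$J{\left(Z \right)} = 2 Z^{2}$ ($J{\left(Z \right)} = Z 2 Z = 2 Z^{2}$)
$\left(J{\left(4 \right)} + r{\left(\left(-2\right) 3 \left(-3\right) \right)}\right)^{2} = \left(2 \cdot 4^{2} + \left(-2\right) 3 \left(-3\right)\right)^{2} = \left(2 \cdot 16 - -18\right)^{2} = \left(32 + 18\right)^{2} = 50^{2} = 2500$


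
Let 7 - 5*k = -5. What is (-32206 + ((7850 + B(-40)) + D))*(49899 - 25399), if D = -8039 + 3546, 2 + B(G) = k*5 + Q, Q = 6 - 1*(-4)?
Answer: -706310500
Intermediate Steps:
Q = 10 (Q = 6 + 4 = 10)
k = 12/5 (k = 7/5 - ⅕*(-5) = 7/5 + 1 = 12/5 ≈ 2.4000)
B(G) = 20 (B(G) = -2 + ((12/5)*5 + 10) = -2 + (12 + 10) = -2 + 22 = 20)
D = -4493
(-32206 + ((7850 + B(-40)) + D))*(49899 - 25399) = (-32206 + ((7850 + 20) - 4493))*(49899 - 25399) = (-32206 + (7870 - 4493))*24500 = (-32206 + 3377)*24500 = -28829*24500 = -706310500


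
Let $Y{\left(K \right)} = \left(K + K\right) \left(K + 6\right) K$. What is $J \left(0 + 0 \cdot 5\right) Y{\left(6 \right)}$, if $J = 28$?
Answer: $0$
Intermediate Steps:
$Y{\left(K \right)} = 2 K^{2} \left(6 + K\right)$ ($Y{\left(K \right)} = 2 K \left(6 + K\right) K = 2 K^{2} \left(6 + K\right)$)
$J \left(0 + 0 \cdot 5\right) Y{\left(6 \right)} = 28 \left(0 + 0 \cdot 5\right) 2 \cdot 6^{2} \left(6 + 6\right) = 28 \left(0 + 0\right) 2 \cdot 36 \cdot 12 = 28 \cdot 0 \cdot 864 = 0 \cdot 864 = 0$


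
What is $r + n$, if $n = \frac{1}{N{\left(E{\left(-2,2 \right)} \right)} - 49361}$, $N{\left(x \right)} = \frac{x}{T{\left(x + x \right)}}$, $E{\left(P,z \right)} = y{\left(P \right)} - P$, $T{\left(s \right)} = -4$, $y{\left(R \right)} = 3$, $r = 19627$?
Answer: $\frac{3875331519}{197449} \approx 19627.0$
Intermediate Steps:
$E{\left(P,z \right)} = 3 - P$
$N{\left(x \right)} = - \frac{x}{4}$ ($N{\left(x \right)} = \frac{x}{-4} = x \left(- \frac{1}{4}\right) = - \frac{x}{4}$)
$n = - \frac{4}{197449}$ ($n = \frac{1}{- \frac{3 - -2}{4} - 49361} = \frac{1}{- \frac{3 + 2}{4} - 49361} = \frac{1}{\left(- \frac{1}{4}\right) 5 - 49361} = \frac{1}{- \frac{5}{4} - 49361} = \frac{1}{- \frac{197449}{4}} = - \frac{4}{197449} \approx -2.0258 \cdot 10^{-5}$)
$r + n = 19627 - \frac{4}{197449} = \frac{3875331519}{197449}$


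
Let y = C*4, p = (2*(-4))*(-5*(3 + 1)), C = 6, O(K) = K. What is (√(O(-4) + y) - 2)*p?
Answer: -320 + 320*√5 ≈ 395.54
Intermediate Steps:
p = 160 (p = -(-40)*4 = -8*(-20) = 160)
y = 24 (y = 6*4 = 24)
(√(O(-4) + y) - 2)*p = (√(-4 + 24) - 2)*160 = (√20 - 2)*160 = (2*√5 - 2)*160 = (-2 + 2*√5)*160 = -320 + 320*√5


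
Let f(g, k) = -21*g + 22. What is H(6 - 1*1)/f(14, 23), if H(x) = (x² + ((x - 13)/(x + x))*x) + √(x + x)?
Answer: -21/272 - √10/272 ≈ -0.088832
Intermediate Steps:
H(x) = -13/2 + x² + x/2 + √2*√x (H(x) = (x² + ((-13 + x)/((2*x)))*x) + √(2*x) = (x² + ((-13 + x)*(1/(2*x)))*x) + √2*√x = (x² + ((-13 + x)/(2*x))*x) + √2*√x = (x² + (-13/2 + x/2)) + √2*√x = (-13/2 + x² + x/2) + √2*√x = -13/2 + x² + x/2 + √2*√x)
f(g, k) = 22 - 21*g
H(6 - 1*1)/f(14, 23) = (-13/2 + (6 - 1*1)² + (6 - 1*1)/2 + √2*√(6 - 1*1))/(22 - 21*14) = (-13/2 + (6 - 1)² + (6 - 1)/2 + √2*√(6 - 1))/(22 - 294) = (-13/2 + 5² + (½)*5 + √2*√5)/(-272) = (-13/2 + 25 + 5/2 + √10)*(-1/272) = (21 + √10)*(-1/272) = -21/272 - √10/272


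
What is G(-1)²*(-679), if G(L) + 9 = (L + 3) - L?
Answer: -24444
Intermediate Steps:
G(L) = -6 (G(L) = -9 + ((L + 3) - L) = -9 + ((3 + L) - L) = -9 + 3 = -6)
G(-1)²*(-679) = (-6)²*(-679) = 36*(-679) = -24444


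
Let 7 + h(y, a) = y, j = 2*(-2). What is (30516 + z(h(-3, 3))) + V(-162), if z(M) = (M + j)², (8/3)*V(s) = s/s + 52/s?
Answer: 6633847/216 ≈ 30712.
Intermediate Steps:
j = -4
h(y, a) = -7 + y
V(s) = 3/8 + 39/(2*s) (V(s) = 3*(s/s + 52/s)/8 = 3*(1 + 52/s)/8 = 3/8 + 39/(2*s))
z(M) = (-4 + M)² (z(M) = (M - 4)² = (-4 + M)²)
(30516 + z(h(-3, 3))) + V(-162) = (30516 + (-4 + (-7 - 3))²) + (3/8)*(52 - 162)/(-162) = (30516 + (-4 - 10)²) + (3/8)*(-1/162)*(-110) = (30516 + (-14)²) + 55/216 = (30516 + 196) + 55/216 = 30712 + 55/216 = 6633847/216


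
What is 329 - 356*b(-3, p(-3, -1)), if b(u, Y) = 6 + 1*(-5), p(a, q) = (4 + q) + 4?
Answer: -27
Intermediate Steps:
p(a, q) = 8 + q
b(u, Y) = 1 (b(u, Y) = 6 - 5 = 1)
329 - 356*b(-3, p(-3, -1)) = 329 - 356*1 = 329 - 356 = -27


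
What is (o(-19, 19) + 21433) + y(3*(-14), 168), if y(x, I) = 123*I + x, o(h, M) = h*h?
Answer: 42416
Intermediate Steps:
o(h, M) = h²
y(x, I) = x + 123*I
(o(-19, 19) + 21433) + y(3*(-14), 168) = ((-19)² + 21433) + (3*(-14) + 123*168) = (361 + 21433) + (-42 + 20664) = 21794 + 20622 = 42416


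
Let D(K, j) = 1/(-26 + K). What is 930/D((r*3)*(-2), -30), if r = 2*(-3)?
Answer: 9300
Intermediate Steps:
r = -6
930/D((r*3)*(-2), -30) = 930/(1/(-26 - 6*3*(-2))) = 930/(1/(-26 - 18*(-2))) = 930/(1/(-26 + 36)) = 930/(1/10) = 930*10 = 9300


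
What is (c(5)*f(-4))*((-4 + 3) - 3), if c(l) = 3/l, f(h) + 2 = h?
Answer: 72/5 ≈ 14.400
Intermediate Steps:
f(h) = -2 + h
(c(5)*f(-4))*((-4 + 3) - 3) = ((3/5)*(-2 - 4))*((-4 + 3) - 3) = ((3*(⅕))*(-6))*(-1 - 3) = ((⅗)*(-6))*(-4) = -18/5*(-4) = 72/5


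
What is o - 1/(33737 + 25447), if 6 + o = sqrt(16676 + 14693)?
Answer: -355105/59184 + sqrt(31369) ≈ 171.11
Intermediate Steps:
o = -6 + sqrt(31369) (o = -6 + sqrt(16676 + 14693) = -6 + sqrt(31369) ≈ 171.11)
o - 1/(33737 + 25447) = (-6 + sqrt(31369)) - 1/(33737 + 25447) = (-6 + sqrt(31369)) - 1/59184 = -355105/59184 + sqrt(31369)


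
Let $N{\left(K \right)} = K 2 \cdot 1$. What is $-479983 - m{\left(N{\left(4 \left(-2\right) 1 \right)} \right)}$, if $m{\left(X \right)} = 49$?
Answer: $-480032$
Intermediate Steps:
$N{\left(K \right)} = 2 K$ ($N{\left(K \right)} = 2 K 1 = 2 K$)
$-479983 - m{\left(N{\left(4 \left(-2\right) 1 \right)} \right)} = -479983 - 49 = -480032$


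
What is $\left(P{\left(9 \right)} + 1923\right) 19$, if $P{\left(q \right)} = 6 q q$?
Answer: $45771$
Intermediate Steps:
$P{\left(q \right)} = 6 q^{2}$
$\left(P{\left(9 \right)} + 1923\right) 19 = \left(6 \cdot 9^{2} + 1923\right) 19 = \left(6 \cdot 81 + 1923\right) 19 = \left(486 + 1923\right) 19 = 2409 \cdot 19 = 45771$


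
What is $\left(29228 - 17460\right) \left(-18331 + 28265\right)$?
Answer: $116903312$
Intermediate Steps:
$\left(29228 - 17460\right) \left(-18331 + 28265\right) = 11768 \cdot 9934 = 116903312$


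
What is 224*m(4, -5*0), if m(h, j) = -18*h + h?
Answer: -15232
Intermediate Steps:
m(h, j) = -17*h
224*m(4, -5*0) = 224*(-17*4) = 224*(-68) = -15232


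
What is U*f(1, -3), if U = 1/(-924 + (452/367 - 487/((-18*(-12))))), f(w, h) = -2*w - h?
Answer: -79272/73328425 ≈ -0.0010811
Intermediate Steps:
f(w, h) = -h - 2*w
U = -79272/73328425 (U = 1/(-924 + (452*(1/367) - 487/216)) = 1/(-924 + (452/367 - 487*1/216)) = 1/(-924 + (452/367 - 487/216)) = 1/(-924 - 81097/79272) = 1/(-73328425/79272) = -79272/73328425 ≈ -0.0010811)
U*f(1, -3) = -79272*(-1*(-3) - 2*1)/73328425 = -79272*(3 - 2)/73328425 = -79272/73328425*1 = -79272/73328425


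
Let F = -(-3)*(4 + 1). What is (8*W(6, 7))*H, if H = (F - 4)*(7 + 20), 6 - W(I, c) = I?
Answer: 0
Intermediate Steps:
W(I, c) = 6 - I
F = 15 (F = -(-3)*5 = -1*(-15) = 15)
H = 297 (H = (15 - 4)*(7 + 20) = 11*27 = 297)
(8*W(6, 7))*H = (8*(6 - 1*6))*297 = (8*(6 - 6))*297 = (8*0)*297 = 0*297 = 0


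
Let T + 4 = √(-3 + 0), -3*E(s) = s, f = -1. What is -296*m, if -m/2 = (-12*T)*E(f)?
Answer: 9472 - 2368*I*√3 ≈ 9472.0 - 4101.5*I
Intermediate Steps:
E(s) = -s/3
T = -4 + I*√3 (T = -4 + √(-3 + 0) = -4 + √(-3) = -4 + I*√3 ≈ -4.0 + 1.732*I)
m = -32 + 8*I*√3 (m = -2*(-12*(-4 + I*√3))*(-⅓*(-1)) = -2*(48 - 12*I*√3)/3 = -2*(16 - 4*I*√3) = -32 + 8*I*√3 ≈ -32.0 + 13.856*I)
-296*m = -296*(-32 + 8*I*√3) = 9472 - 2368*I*√3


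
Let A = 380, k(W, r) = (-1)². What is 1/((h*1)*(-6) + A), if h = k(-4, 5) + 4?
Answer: 1/350 ≈ 0.0028571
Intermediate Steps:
k(W, r) = 1
h = 5 (h = 1 + 4 = 5)
1/((h*1)*(-6) + A) = 1/((5*1)*(-6) + 380) = 1/(5*(-6) + 380) = 1/(-30 + 380) = 1/350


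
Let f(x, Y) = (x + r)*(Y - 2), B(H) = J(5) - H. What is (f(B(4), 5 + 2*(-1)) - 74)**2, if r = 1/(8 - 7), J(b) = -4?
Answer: 6561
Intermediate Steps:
r = 1 (r = 1/1 = 1)
B(H) = -4 - H
f(x, Y) = (1 + x)*(-2 + Y) (f(x, Y) = (x + 1)*(Y - 2) = (1 + x)*(-2 + Y))
(f(B(4), 5 + 2*(-1)) - 74)**2 = ((-2 + (5 + 2*(-1)) - 2*(-4 - 1*4) + (5 + 2*(-1))*(-4 - 1*4)) - 74)**2 = ((-2 + (5 - 2) - 2*(-4 - 4) + (5 - 2)*(-4 - 4)) - 74)**2 = ((-2 + 3 - 2*(-8) + 3*(-8)) - 74)**2 = ((-2 + 3 + 16 - 24) - 74)**2 = (-7 - 74)**2 = (-81)**2 = 6561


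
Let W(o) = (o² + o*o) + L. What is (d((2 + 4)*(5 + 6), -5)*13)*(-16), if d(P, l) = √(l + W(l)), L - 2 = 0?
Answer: -208*√47 ≈ -1426.0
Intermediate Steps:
L = 2 (L = 2 + 0 = 2)
W(o) = 2 + 2*o² (W(o) = (o² + o*o) + 2 = (o² + o²) + 2 = 2*o² + 2 = 2 + 2*o²)
d(P, l) = √(2 + l + 2*l²) (d(P, l) = √(l + (2 + 2*l²)) = √(2 + l + 2*l²))
(d((2 + 4)*(5 + 6), -5)*13)*(-16) = (√(2 - 5 + 2*(-5)²)*13)*(-16) = (√(2 - 5 + 2*25)*13)*(-16) = (√(2 - 5 + 50)*13)*(-16) = (√47*13)*(-16) = (13*√47)*(-16) = -208*√47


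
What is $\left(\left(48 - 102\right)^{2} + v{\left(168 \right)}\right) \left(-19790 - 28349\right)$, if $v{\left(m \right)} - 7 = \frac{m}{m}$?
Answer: $-140758436$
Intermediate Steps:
$v{\left(m \right)} = 8$ ($v{\left(m \right)} = 7 + \frac{m}{m} = 7 + 1 = 8$)
$\left(\left(48 - 102\right)^{2} + v{\left(168 \right)}\right) \left(-19790 - 28349\right) = \left(\left(48 - 102\right)^{2} + 8\right) \left(-19790 - 28349\right) = \left(\left(-54\right)^{2} + 8\right) \left(-48139\right) = \left(2916 + 8\right) \left(-48139\right) = 2924 \left(-48139\right) = -140758436$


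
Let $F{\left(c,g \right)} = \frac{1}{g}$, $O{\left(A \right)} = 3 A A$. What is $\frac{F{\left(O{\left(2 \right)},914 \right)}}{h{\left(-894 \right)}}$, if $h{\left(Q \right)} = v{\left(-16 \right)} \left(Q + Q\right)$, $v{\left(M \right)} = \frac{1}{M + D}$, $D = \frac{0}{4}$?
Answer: $\frac{2}{204279} \approx 9.7905 \cdot 10^{-6}$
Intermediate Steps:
$D = 0$ ($D = 0 \cdot \frac{1}{4} = 0$)
$O{\left(A \right)} = 3 A^{2}$
$v{\left(M \right)} = \frac{1}{M}$ ($v{\left(M \right)} = \frac{1}{M + 0} = \frac{1}{M}$)
$h{\left(Q \right)} = - \frac{Q}{8}$ ($h{\left(Q \right)} = \frac{Q + Q}{-16} = - \frac{2 Q}{16} = - \frac{Q}{8}$)
$\frac{F{\left(O{\left(2 \right)},914 \right)}}{h{\left(-894 \right)}} = \frac{1}{914 \left(\left(- \frac{1}{8}\right) \left(-894\right)\right)} = \frac{1}{914 \cdot \frac{447}{4}} = \frac{1}{914} \cdot \frac{4}{447} = \frac{2}{204279}$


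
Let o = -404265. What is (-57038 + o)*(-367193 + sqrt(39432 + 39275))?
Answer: 169387232479 - 461303*sqrt(78707) ≈ 1.6926e+11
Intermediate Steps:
(-57038 + o)*(-367193 + sqrt(39432 + 39275)) = (-57038 - 404265)*(-367193 + sqrt(39432 + 39275)) = -461303*(-367193 + sqrt(78707)) = 169387232479 - 461303*sqrt(78707)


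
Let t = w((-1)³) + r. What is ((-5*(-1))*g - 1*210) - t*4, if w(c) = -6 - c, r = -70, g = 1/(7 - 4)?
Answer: 275/3 ≈ 91.667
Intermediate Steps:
g = ⅓ (g = 1/3 = ⅓ ≈ 0.33333)
t = -75 (t = (-6 - 1*(-1)³) - 70 = (-6 - 1*(-1)) - 70 = (-6 + 1) - 70 = -5 - 70 = -75)
((-5*(-1))*g - 1*210) - t*4 = (-5*(-1)*(⅓) - 1*210) - (-75)*4 = (5*(⅓) - 210) - 1*(-300) = (5/3 - 210) + 300 = -625/3 + 300 = 275/3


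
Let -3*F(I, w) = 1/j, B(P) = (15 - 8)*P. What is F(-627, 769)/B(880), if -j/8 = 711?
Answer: 1/105114240 ≈ 9.5135e-9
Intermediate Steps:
j = -5688 (j = -8*711 = -5688)
B(P) = 7*P
F(I, w) = 1/17064 (F(I, w) = -⅓/(-5688) = -⅓*(-1/5688) = 1/17064)
F(-627, 769)/B(880) = 1/(17064*((7*880))) = (1/17064)/6160 = (1/17064)*(1/6160) = 1/105114240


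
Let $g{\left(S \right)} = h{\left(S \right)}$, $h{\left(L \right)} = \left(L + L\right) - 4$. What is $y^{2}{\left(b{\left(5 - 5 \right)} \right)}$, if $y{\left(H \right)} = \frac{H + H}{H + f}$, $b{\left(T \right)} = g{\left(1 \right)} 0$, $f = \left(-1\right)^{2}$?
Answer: $0$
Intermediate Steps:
$f = 1$
$h{\left(L \right)} = -4 + 2 L$ ($h{\left(L \right)} = 2 L - 4 = -4 + 2 L$)
$g{\left(S \right)} = -4 + 2 S$
$b{\left(T \right)} = 0$ ($b{\left(T \right)} = \left(-4 + 2 \cdot 1\right) 0 = \left(-4 + 2\right) 0 = \left(-2\right) 0 = 0$)
$y{\left(H \right)} = \frac{2 H}{1 + H}$ ($y{\left(H \right)} = \frac{H + H}{H + 1} = \frac{2 H}{1 + H}$)
$y^{2}{\left(b{\left(5 - 5 \right)} \right)} = \left(2 \cdot 0 \frac{1}{1 + 0}\right)^{2} = \left(2 \cdot 0 \cdot 1^{-1}\right)^{2} = \left(2 \cdot 0 \cdot 1\right)^{2} = 0^{2} = 0$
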